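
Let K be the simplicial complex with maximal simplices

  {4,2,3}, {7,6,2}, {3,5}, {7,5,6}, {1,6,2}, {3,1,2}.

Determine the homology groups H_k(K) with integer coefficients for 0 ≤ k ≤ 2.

Take the total order 1 < 2 < 3 < 4 < 5 < 6 < 7 on the vertex set. Then K (dimension 2) consists of the simplices:

  0-simplices (7): [1], [2], [3], [4], [5], [6], [7]
  1-simplices (12): [1,2], [1,3], [1,6], [2,3], [2,4], [2,6], [2,7], [3,4], [3,5], [5,6], [5,7], [6,7]
  2-simplices (5): [1,2,3], [1,2,6], [2,3,4], [2,6,7], [5,6,7]

Hence C_0 ≅ Z^7, C_1 ≅ Z^12, C_2 ≅ Z^5.

∂_1: C_1 → C_0 is given by ∂[p,q] = [q] − [p]. For instance
  ∂[3,5] = [5] − [3].
As a 7×12 matrix over Z this has rank 6, with invariant factors (1,1,1,1,1,1).

Boundary ∂_2: C_2 → C_1 sends each 2-simplex [p,q,r] to [q,r] − [p,r] + [p,q]. For instance
  ∂[2,6,7] = [6,7] − [2,7] + [2,6],
  ∂[5,6,7] = [6,7] − [5,7] + [5,6].
This gives a 12×5 integer matrix of rank 5; reducing to Smith normal form yields diagonal entries (1,1,1,1,1).

Reading off H_k = ker ∂_k / im ∂_{k+1}:

  H_0: rank C_0 − rank ∂_1 = 7 − 6 = 1, and the invariant factors of ∂_1 are all 1, so H_0 = Z.
  H_1: rank ker ∂_1 − rank ∂_2 = (12 − 6) − 5 = 1, and the invariant factors of ∂_2 are all 1, so H_1 = Z.
  H_2: rank ker ∂_2 − rank ∂_3 = (5 − 5) − 0 = 0, and there is no ∂_3, so H_2 = 0.

As a check, the Euler characteristic is 7 − 12 + 5 = 0, which agrees with 1 − 1 + 0 = 0.

H_0 ≅ Z,  H_1 ≅ Z,  H_2 = 0.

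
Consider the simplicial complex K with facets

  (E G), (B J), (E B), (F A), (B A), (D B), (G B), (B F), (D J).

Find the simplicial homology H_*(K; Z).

H_0 = Z,  H_1 = Z^3.

Take the total order A < B < D < E < F < G < J on the vertex set. Then K (dimension 1) consists of the simplices:

  0-simplices (7): A, B, D, E, F, G, J
  1-simplices (9): AB, AF, BD, BE, BF, BG, BJ, DJ, EG

giving chain groups C_0 ≅ Z^7, C_1 ≅ Z^9.

The boundary map ∂_1: C_1 → C_0 maps an edge to its endpoints' difference, ∂[p,q] = q − p. For instance
  ∂BD = D − B.
The resulting 7×9 matrix has rank 6, and its Smith normal form has invariant factors (1,1,1,1,1,1).

Computing H_k = (kernel of ∂_k) / (image of ∂_{k+1}):

  H_0: rank C_0 − rank ∂_1 = 7 − 6 = 1, and the invariant factors of ∂_1 are all 1, so H_0 ≅ Z.
  H_1: rank ker ∂_1 − rank ∂_2 = (9 − 6) − 0 = 3, and there is no ∂_2, so H_1 ≅ Z^3.

As a check, the Euler characteristic is 7 − 9 = -2, which agrees with 1 − 3 = -2.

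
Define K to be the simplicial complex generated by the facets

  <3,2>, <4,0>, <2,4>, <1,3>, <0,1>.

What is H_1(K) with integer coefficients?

H_1 ≅ Z.

We work with the vertex ordering 0 < 1 < 2 < 3 < 4. The simplices of K, each written with vertices in increasing order, are:

  0-simplices (5): [0], [1], [2], [3], [4]
  1-simplices (5): [0,1], [0,4], [1,3], [2,3], [2,4]

Hence C_0 ≅ Z^5, C_1 ≅ Z^5.

The boundary map ∂_1: C_1 → C_0 maps an edge to its endpoints' difference, ∂[p,q] = q − p. For instance
  ∂[1,3] = [3] − [1].
As a 5×5 matrix over Z this has rank 4, with invariant factors (1,1,1,1).

Now H_k = ker ∂_k / im ∂_{k+1}, so:

  H_1: rank ker ∂_1 − rank ∂_2 = (5 − 4) − 0 = 1, and there is no ∂_2, so H_1 = Z.

(K is a triangulation of the circle S^1.)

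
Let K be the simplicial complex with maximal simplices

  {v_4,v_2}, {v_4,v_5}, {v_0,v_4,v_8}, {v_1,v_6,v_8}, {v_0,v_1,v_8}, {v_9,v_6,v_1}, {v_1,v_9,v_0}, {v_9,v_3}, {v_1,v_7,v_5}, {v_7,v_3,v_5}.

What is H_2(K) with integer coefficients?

H_2 = 0.

We work with the vertex ordering v_0 < v_1 < v_2 < v_3 < v_4 < v_5 < v_6 < v_7 < v_8 < v_9. The simplices of K, each written with vertices in increasing order, are:

  0-simplices (10): [v_0], [v_1], [v_2], [v_3], [v_4], [v_5], [v_6], [v_7], [v_8], [v_9]
  1-simplices (18): (18 of them)
  2-simplices (7): [v_0,v_1,v_8], [v_0,v_1,v_9], [v_0,v_4,v_8], [v_1,v_5,v_7], [v_1,v_6,v_8], [v_1,v_6,v_9], [v_3,v_5,v_7]

giving chain groups C_0 ≅ Z^10, C_1 ≅ Z^18, C_2 ≅ Z^7.

∂_1: C_1 → C_0 maps an edge to its endpoints' difference, ∂[p,q] = q − p. For instance
  ∂[v_6,v_9] = [v_9] − [v_6].
The 10×18 boundary matrix has rank 9 and Smith normal form diag(1,1,1,1,1,1,1,1,1).

The boundary map ∂_2: C_2 → C_1 maps a triangle to the signed sum of its edges. For instance
  ∂[v_1,v_6,v_9] = [v_6,v_9] − [v_1,v_9] + [v_1,v_6],
  ∂[v_1,v_5,v_7] = [v_5,v_7] − [v_1,v_7] + [v_1,v_5].
The 18×7 boundary matrix has rank 7 and Smith normal form diag(1,1,1,1,1,1,1).

Now H_k = ker ∂_k / im ∂_{k+1}, so:

  H_2: rank ker ∂_2 − rank ∂_3 = (7 − 7) − 0 = 0, and there is no ∂_3, so H_2 ≅ 0.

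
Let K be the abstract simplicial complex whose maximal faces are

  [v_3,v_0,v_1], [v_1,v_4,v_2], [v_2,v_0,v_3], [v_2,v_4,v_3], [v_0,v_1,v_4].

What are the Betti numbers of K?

Fix the vertex order v_0 < v_1 < v_2 < v_3 < v_4 and write every simplex with vertices in increasing order. Then dim K = 2 and the simplices of K are:

  0-simplices (5): [v_0], [v_1], [v_2], [v_3], [v_4]
  1-simplices (10): [v_0,v_1], [v_0,v_2], [v_0,v_3], [v_0,v_4], [v_1,v_2], [v_1,v_3], [v_1,v_4], [v_2,v_3], [v_2,v_4], [v_3,v_4]
  2-simplices (5): [v_0,v_1,v_3], [v_0,v_1,v_4], [v_0,v_2,v_3], [v_1,v_2,v_4], [v_2,v_3,v_4]

so the chain groups are C_0 ≅ Z^5, C_1 ≅ Z^10, C_2 ≅ Z^5.

Boundary ∂_1: C_1 → C_0 sends each edge [p,q] (with p < q) to q − p.
This gives a 5×10 integer matrix of rank 4; reducing to Smith normal form yields diagonal entries (1,1,1,1).

The boundary map ∂_2: C_2 → C_1 sends each 2-simplex [p,q,r] to [q,r] − [p,r] + [p,q]. For instance
  ∂[v_0,v_1,v_3] = [v_1,v_3] − [v_0,v_3] + [v_0,v_1],
  ∂[v_0,v_2,v_3] = [v_2,v_3] − [v_0,v_3] + [v_0,v_2].
The 10×5 boundary matrix has rank 5 and Smith normal form diag(1,1,1,1,1).

Computing H_k = (kernel of ∂_k) / (image of ∂_{k+1}):

  H_0: rank C_0 − rank ∂_1 = 5 − 4 = 1, and the invariant factors of ∂_1 are all 1, so H_0 ≅ Z.
  H_1: rank ker ∂_1 − rank ∂_2 = (10 − 4) − 5 = 1, and the invariant factors of ∂_2 are all 1, so H_1 ≅ Z.
  H_2: rank ker ∂_2 − rank ∂_3 = (5 − 5) − 0 = 0, and there is no ∂_3, so H_2 ≅ 0.

Hence the Betti numbers are b_0 = 1, b_1 = 1, b_2 = 0.

b_0 = 1, b_1 = 1, b_2 = 0.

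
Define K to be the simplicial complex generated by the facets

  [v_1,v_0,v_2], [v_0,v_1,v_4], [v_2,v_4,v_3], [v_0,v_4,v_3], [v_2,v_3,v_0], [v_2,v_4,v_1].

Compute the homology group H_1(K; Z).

H_1 = 0.

Order the vertices as v_0 < v_1 < v_2 < v_3 < v_4. Listing each simplex with vertices in this order, K has dimension 2 with simplices:

  0-simplices (5): [v_0], [v_1], [v_2], [v_3], [v_4]
  1-simplices (9): [v_0,v_1], [v_0,v_2], [v_0,v_3], [v_0,v_4], [v_1,v_2], [v_1,v_4], [v_2,v_3], [v_2,v_4], [v_3,v_4]
  2-simplices (6): [v_0,v_1,v_2], [v_0,v_1,v_4], [v_0,v_2,v_3], [v_0,v_3,v_4], [v_1,v_2,v_4], [v_2,v_3,v_4]

so the chain groups are C_0 ≅ Z^5, C_1 ≅ Z^9, C_2 ≅ Z^6.

Boundary ∂_1: C_1 → C_0 sends each edge [p,q] (with p < q) to q − p. For instance
  ∂[v_1,v_2] = [v_2] − [v_1].
As a 5×9 matrix over Z this has rank 4, with invariant factors (1,1,1,1).

The boundary map ∂_2: C_2 → C_1 acts by ∂[p,q,r] = [q,r] − [p,r] + [p,q]. For instance
  ∂[v_0,v_1,v_4] = [v_1,v_4] − [v_0,v_4] + [v_0,v_1],
  ∂[v_0,v_3,v_4] = [v_3,v_4] − [v_0,v_4] + [v_0,v_3].
This gives a 9×6 integer matrix of rank 5; reducing to Smith normal form yields diagonal entries (1,1,1,1,1).

Computing H_k = (kernel of ∂_k) / (image of ∂_{k+1}):

  H_1: rank ker ∂_1 − rank ∂_2 = (9 − 4) − 5 = 0, and the invariant factors of ∂_2 are all 1, so H_1 ≅ 0.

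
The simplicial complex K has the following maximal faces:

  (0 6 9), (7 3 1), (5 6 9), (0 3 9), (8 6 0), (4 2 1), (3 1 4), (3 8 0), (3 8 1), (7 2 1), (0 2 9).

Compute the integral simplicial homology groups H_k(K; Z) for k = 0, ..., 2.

H_0 = Z,  H_1 = Z,  H_2 = 0.

K has 10 vertices, 21 edges, 11 triangles.
rank ∂_0 = 0, rank ∂_1 = 9 ⇒ b_0 = 10 − 0 − 9 = 1; all invariant factors of ∂_1 are 1 so no torsion. So H_0 = Z.
rank ∂_1 = 9, rank ∂_2 = 11 ⇒ b_1 = 21 − 9 − 11 = 1; all invariant factors of ∂_2 are 1 so no torsion. So H_1 = Z.
rank ∂_2 = 11, rank ∂_3 = 0 ⇒ b_2 = 11 − 11 − 0 = 0. So H_2 = 0.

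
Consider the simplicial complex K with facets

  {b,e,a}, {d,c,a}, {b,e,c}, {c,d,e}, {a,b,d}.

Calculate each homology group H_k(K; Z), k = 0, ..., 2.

H_0 ≅ Z,  H_1 ≅ Z,  H_2 = 0.

Order the vertices as a < b < c < d < e. Listing each simplex with vertices in this order, K has dimension 2 with simplices:

  0-simplices (5): a, b, c, d, e
  1-simplices (10): ab, ac, ad, ae, bc, bd, be, cd, ce, de
  2-simplices (5): abd, abe, acd, bce, cde

Hence C_0 ≅ Z^5, C_1 ≅ Z^10, C_2 ≅ Z^5.

∂_1: C_1 → C_0 maps an edge to its endpoints' difference, ∂[p,q] = q − p.
As a 5×10 matrix over Z this has rank 4, with invariant factors (1,1,1,1).

Boundary ∂_2: C_2 → C_1 sends each 2-simplex [p,q,r] to [q,r] − [p,r] + [p,q]. For instance
  ∂acd = cd − ad + ac,
  ∂cde = de − ce + cd.
As a 10×5 matrix over Z this has rank 5, with invariant factors (1,1,1,1,1).

From H_k ≅ ker(∂_k) / im(∂_{k+1}) we obtain:

  H_0: rank C_0 − rank ∂_1 = 5 − 4 = 1, and the invariant factors of ∂_1 are all 1, so H_0 = Z.
  H_1: rank ker ∂_1 − rank ∂_2 = (10 − 4) − 5 = 1, and the invariant factors of ∂_2 are all 1, so H_1 = Z.
  H_2: rank ker ∂_2 − rank ∂_3 = (5 − 5) − 0 = 0, and there is no ∂_3, so H_2 = 0.

As a check, the Euler characteristic is 5 − 10 + 5 = 0, which agrees with 1 − 1 + 0 = 0.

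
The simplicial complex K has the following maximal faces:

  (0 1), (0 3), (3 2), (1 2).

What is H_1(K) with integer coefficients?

Order the vertices as 0 < 1 < 2 < 3. Listing each simplex with vertices in this order, K has dimension 1 with simplices:

  0-simplices (4): [0], [1], [2], [3]
  1-simplices (4): [0,1], [0,3], [1,2], [2,3]

giving chain groups C_0 ≅ Z^4, C_1 ≅ Z^4.

Boundary ∂_1: C_1 → C_0 is given by ∂[p,q] = [q] − [p]. For instance
  ∂[1,2] = [2] − [1].
This gives a 4×4 integer matrix of rank 3; reducing to Smith normal form yields diagonal entries (1,1,1).

Reading off H_k = ker ∂_k / im ∂_{k+1}:

  H_1: rank ker ∂_1 − rank ∂_2 = (4 − 3) − 0 = 1, and there is no ∂_2, so H_1 = Z.

(K is a triangulation of the circle S^1.)

H_1 = Z.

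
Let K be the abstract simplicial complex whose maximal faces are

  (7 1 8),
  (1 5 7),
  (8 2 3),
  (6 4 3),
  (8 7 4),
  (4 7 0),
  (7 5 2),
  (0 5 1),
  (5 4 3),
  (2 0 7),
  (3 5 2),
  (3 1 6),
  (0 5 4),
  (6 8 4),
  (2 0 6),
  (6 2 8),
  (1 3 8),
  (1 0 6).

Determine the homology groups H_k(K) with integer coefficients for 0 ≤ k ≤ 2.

Order the vertices as 0 < 1 < 2 < 3 < 4 < 5 < 6 < 7 < 8. Listing each simplex with vertices in this order, K has dimension 2 with simplices:

  0-simplices (9): [0], [1], [2], [3], [4], [5], [6], [7], [8]
  1-simplices (27): (27 of them)
  2-simplices (18): [0,1,5], [0,1,6], [0,2,6], [0,2,7], [0,4,5], [0,4,7], [1,3,6], [1,3,8], [1,5,7], [1,7,8], [2,3,5], [2,3,8], [2,5,7], [2,6,8], [3,4,5], [3,4,6], [4,6,8], [4,7,8]

so the chain groups are C_0 ≅ Z^9, C_1 ≅ Z^27, C_2 ≅ Z^18.

Boundary ∂_1: C_1 → C_0 is given by ∂[p,q] = [q] − [p]. For instance
  ∂[2,8] = [8] − [2].
The 9×27 boundary matrix has rank 8 and Smith normal form diag(1,1,1,1,1,1,1,1).

The boundary map ∂_2: C_2 → C_1 maps a triangle to the signed sum of its edges. For instance
  ∂[2,3,8] = [3,8] − [2,8] + [2,3],
  ∂[1,7,8] = [7,8] − [1,8] + [1,7].
The 27×18 boundary matrix has rank 18 and Smith normal form diag(1,1,1,1,1,1,1,1,1,1,1,1,1,1,1,1,1,2).

Reading off H_k = ker ∂_k / im ∂_{k+1}:

  H_0: rank C_0 − rank ∂_1 = 9 − 8 = 1, and the invariant factors of ∂_1 are all 1, so H_0 = Z.
  H_1: rank ker ∂_1 − rank ∂_2 = (27 − 8) − 18 = 1, and ∂_2 has invariant factor 2 > 1, so H_1 = Z ⊕ Z/2Z.
  H_2: rank ker ∂_2 − rank ∂_3 = (18 − 18) − 0 = 0, and there is no ∂_3, so H_2 = 0.

As a check, the Euler characteristic is 9 − 27 + 18 = 0, which agrees with 1 − 1 + 0 = 0.

H_0 ≅ Z,  H_1 ≅ Z ⊕ Z/2Z,  H_2 = 0.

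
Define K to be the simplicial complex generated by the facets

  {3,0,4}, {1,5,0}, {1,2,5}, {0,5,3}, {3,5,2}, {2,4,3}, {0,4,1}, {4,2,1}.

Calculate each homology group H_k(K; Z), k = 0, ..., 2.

H_0 = Z,  H_1 = 0,  H_2 = Z.

Order the vertices as 0 < 1 < 2 < 3 < 4 < 5. Listing each simplex with vertices in this order, K has dimension 2 with simplices:

  0-simplices (6): [0], [1], [2], [3], [4], [5]
  1-simplices (12): [0,1], [0,3], [0,4], [0,5], [1,2], [1,4], [1,5], [2,3], [2,4], [2,5], [3,4], [3,5]
  2-simplices (8): [0,1,4], [0,1,5], [0,3,4], [0,3,5], [1,2,4], [1,2,5], [2,3,4], [2,3,5]

Hence C_0 ≅ Z^6, C_1 ≅ Z^12, C_2 ≅ Z^8.

Boundary ∂_1: C_1 → C_0 is given by ∂[p,q] = [q] − [p]. For instance
  ∂[0,1] = [1] − [0].
The resulting 6×12 matrix has rank 5, and its Smith normal form has invariant factors (1,1,1,1,1).

The boundary map ∂_2: C_2 → C_1 maps a triangle to the signed sum of its edges. For instance
  ∂[0,1,5] = [1,5] − [0,5] + [0,1],
  ∂[1,2,5] = [2,5] − [1,5] + [1,2].
This gives a 12×8 integer matrix of rank 7; reducing to Smith normal form yields diagonal entries (1,1,1,1,1,1,1).

From H_k ≅ ker(∂_k) / im(∂_{k+1}) we obtain:

  H_0: rank C_0 − rank ∂_1 = 6 − 5 = 1, and the invariant factors of ∂_1 are all 1, so H_0 ≅ Z.
  H_1: rank ker ∂_1 − rank ∂_2 = (12 − 5) − 7 = 0, and the invariant factors of ∂_2 are all 1, so H_1 ≅ 0.
  H_2: rank ker ∂_2 − rank ∂_3 = (8 − 7) − 0 = 1, and there is no ∂_3, so H_2 ≅ Z.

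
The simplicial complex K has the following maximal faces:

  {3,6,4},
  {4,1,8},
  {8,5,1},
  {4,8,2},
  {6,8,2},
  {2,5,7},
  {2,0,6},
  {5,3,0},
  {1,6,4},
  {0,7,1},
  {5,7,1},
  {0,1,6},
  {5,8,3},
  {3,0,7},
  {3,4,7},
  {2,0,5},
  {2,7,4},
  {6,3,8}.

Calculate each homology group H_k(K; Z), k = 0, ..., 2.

H_0 ≅ Z,  H_1 ≅ Z ⊕ Z/2Z,  H_2 = 0.

Fix the vertex order 0 < 1 < 2 < 3 < 4 < 5 < 6 < 7 < 8 and write every simplex with vertices in increasing order. Then dim K = 2 and the simplices of K are:

  0-simplices (9): [0], [1], [2], [3], [4], [5], [6], [7], [8]
  1-simplices (27): (27 of them)
  2-simplices (18): [0,1,6], [0,1,7], [0,2,5], [0,2,6], [0,3,5], [0,3,7], [1,4,6], [1,4,8], [1,5,7], [1,5,8], [2,4,7], [2,4,8], [2,5,7], [2,6,8], [3,4,6], [3,4,7], [3,5,8], [3,6,8]

so the chain groups are C_0 ≅ Z^9, C_1 ≅ Z^27, C_2 ≅ Z^18.

The boundary map ∂_1: C_1 → C_0 sends each edge [p,q] (with p < q) to q − p. For instance
  ∂[4,7] = [7] − [4].
As a 9×27 matrix over Z this has rank 8, with invariant factors (1,1,1,1,1,1,1,1).

Boundary ∂_2: C_2 → C_1 maps a triangle to the signed sum of its edges. For instance
  ∂[1,5,7] = [5,7] − [1,7] + [1,5],
  ∂[1,5,8] = [5,8] − [1,8] + [1,5].
The 27×18 boundary matrix has rank 18 and Smith normal form diag(1,1,1,1,1,1,1,1,1,1,1,1,1,1,1,1,1,2).

Computing H_k = (kernel of ∂_k) / (image of ∂_{k+1}):

  H_0: rank C_0 − rank ∂_1 = 9 − 8 = 1, and the invariant factors of ∂_1 are all 1, so H_0 ≅ Z.
  H_1: rank ker ∂_1 − rank ∂_2 = (27 − 8) − 18 = 1, and ∂_2 has invariant factor 2 > 1, so H_1 ≅ Z ⊕ Z/2Z.
  H_2: rank ker ∂_2 − rank ∂_3 = (18 − 18) − 0 = 0, and there is no ∂_3, so H_2 ≅ 0.

As a check, the Euler characteristic is 9 − 27 + 18 = 0, which agrees with 1 − 1 + 0 = 0.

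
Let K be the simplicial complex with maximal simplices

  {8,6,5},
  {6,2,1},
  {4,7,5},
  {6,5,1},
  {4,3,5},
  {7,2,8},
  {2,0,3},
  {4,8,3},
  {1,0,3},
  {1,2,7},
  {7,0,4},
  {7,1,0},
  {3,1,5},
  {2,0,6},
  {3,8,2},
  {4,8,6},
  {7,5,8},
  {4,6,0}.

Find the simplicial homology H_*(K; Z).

H_0 = Z,  H_1 = Z ⊕ Z_2,  H_2 = 0.

We work with the vertex ordering 0 < 1 < 2 < 3 < 4 < 5 < 6 < 7 < 8. The simplices of K, each written with vertices in increasing order, are:

  0-simplices (9): [0], [1], [2], [3], [4], [5], [6], [7], [8]
  1-simplices (27): (27 of them)
  2-simplices (18): [0,1,3], [0,1,7], [0,2,3], [0,2,6], [0,4,6], [0,4,7], [1,2,6], [1,2,7], [1,3,5], [1,5,6], [2,3,8], [2,7,8], [3,4,5], [3,4,8], [4,5,7], [4,6,8], [5,6,8], [5,7,8]

Hence C_0 ≅ Z^9, C_1 ≅ Z^27, C_2 ≅ Z^18.

∂_1: C_1 → C_0 is given by ∂[p,q] = [q] − [p]. For instance
  ∂[0,3] = [3] − [0].
As a 9×27 matrix over Z this has rank 8, with invariant factors (1,1,1,1,1,1,1,1).

∂_2: C_2 → C_1 sends each 2-simplex [p,q,r] to [q,r] − [p,r] + [p,q]. For instance
  ∂[1,3,5] = [3,5] − [1,5] + [1,3],
  ∂[0,2,6] = [2,6] − [0,6] + [0,2].
This gives a 27×18 integer matrix of rank 18; reducing to Smith normal form yields diagonal entries (1,1,1,1,1,1,1,1,1,1,1,1,1,1,1,1,1,2).

From H_k ≅ ker(∂_k) / im(∂_{k+1}) we obtain:

  H_0: rank C_0 − rank ∂_1 = 9 − 8 = 1, and the invariant factors of ∂_1 are all 1, so H_0 = Z.
  H_1: rank ker ∂_1 − rank ∂_2 = (27 − 8) − 18 = 1, and ∂_2 has invariant factor 2 > 1, so H_1 = Z ⊕ Z_2.
  H_2: rank ker ∂_2 − rank ∂_3 = (18 − 18) − 0 = 0, and there is no ∂_3, so H_2 = 0.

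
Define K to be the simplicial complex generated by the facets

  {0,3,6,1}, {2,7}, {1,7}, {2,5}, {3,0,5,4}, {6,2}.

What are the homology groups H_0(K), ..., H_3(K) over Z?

Fix the vertex order 0 < 1 < 2 < 3 < 4 < 5 < 6 < 7 and write every simplex with vertices in increasing order. Then dim K = 3 and the simplices of K are:

  0-simplices (8): [0], [1], [2], [3], [4], [5], [6], [7]
  1-simplices (15): [0,1], [0,3], [0,4], [0,5], [0,6], [1,3], [1,6], [1,7], [2,5], [2,6], [2,7], [3,4], [3,5], [3,6], [4,5]
  2-simplices (8): [0,1,3], [0,1,6], [0,3,4], [0,3,5], [0,3,6], [0,4,5], [1,3,6], [3,4,5]
  3-simplices (2): [0,1,3,6], [0,3,4,5]

Hence C_0 ≅ Z^8, C_1 ≅ Z^15, C_2 ≅ Z^8, C_3 ≅ Z^2.

∂_1: C_1 → C_0 is given by ∂[p,q] = [q] − [p].
The 8×15 boundary matrix has rank 7 and Smith normal form diag(1,1,1,1,1,1,1).

Boundary ∂_2: C_2 → C_1 sends each 2-simplex [p,q,r] to [q,r] − [p,r] + [p,q]. For instance
  ∂[0,3,4] = [3,4] − [0,4] + [0,3],
  ∂[0,3,5] = [3,5] − [0,5] + [0,3].
The resulting 15×8 matrix has rank 6, and its Smith normal form has invariant factors (1,1,1,1,1,1).

∂_3: C_3 → C_2 sends each 3-simplex σ to the alternating sum Σ_i (−1)^i (σ with its i-th vertex removed). For instance
  ∂[0,3,4,5] = [3,4,5] − [0,4,5] + [0,3,5] − [0,3,4],
  ∂[0,1,3,6] = [1,3,6] − [0,3,6] + [0,1,6] − [0,1,3].
As a 8×2 matrix over Z this has rank 2, with invariant factors (1,1).

Computing H_k = (kernel of ∂_k) / (image of ∂_{k+1}):

  H_0: rank C_0 − rank ∂_1 = 8 − 7 = 1, and the invariant factors of ∂_1 are all 1, so H_0 ≅ Z.
  H_1: rank ker ∂_1 − rank ∂_2 = (15 − 7) − 6 = 2, and the invariant factors of ∂_2 are all 1, so H_1 ≅ Z^2.
  H_2: rank ker ∂_2 − rank ∂_3 = (8 − 6) − 2 = 0, and the invariant factors of ∂_3 are all 1, so H_2 ≅ 0.
  H_3: rank ker ∂_3 − rank ∂_4 = (2 − 2) − 0 = 0, and there is no ∂_4, so H_3 ≅ 0.

As a check, the Euler characteristic is 8 − 15 + 8 − 2 = -1, which agrees with 1 − 2 + 0 − 0 = -1.

H_0 = Z,  H_1 = Z^2,  H_2 = 0,  H_3 = 0.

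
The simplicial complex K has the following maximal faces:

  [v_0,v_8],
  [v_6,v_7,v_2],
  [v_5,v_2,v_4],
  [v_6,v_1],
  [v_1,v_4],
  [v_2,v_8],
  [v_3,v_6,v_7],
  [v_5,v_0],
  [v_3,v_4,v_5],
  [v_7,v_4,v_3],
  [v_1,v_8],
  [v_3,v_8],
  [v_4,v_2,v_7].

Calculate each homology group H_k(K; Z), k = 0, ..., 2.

K has 9 vertices, 18 edges, 6 triangles.
rank ∂_0 = 0, rank ∂_1 = 8 ⇒ b_0 = 9 − 0 − 8 = 1; all invariant factors of ∂_1 are 1 so no torsion. So H_0 ≅ Z.
rank ∂_1 = 8, rank ∂_2 = 6 ⇒ b_1 = 18 − 8 − 6 = 4; all invariant factors of ∂_2 are 1 so no torsion. So H_1 ≅ Z^4.
rank ∂_2 = 6, rank ∂_3 = 0 ⇒ b_2 = 6 − 6 − 0 = 0. So H_2 ≅ 0.

H_0 = Z,  H_1 = Z^4,  H_2 = 0.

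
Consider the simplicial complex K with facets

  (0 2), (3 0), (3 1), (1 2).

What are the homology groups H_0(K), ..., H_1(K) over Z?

H_0 = Z,  H_1 = Z.

We work with the vertex ordering 0 < 1 < 2 < 3. The simplices of K, each written with vertices in increasing order, are:

  0-simplices (4): [0], [1], [2], [3]
  1-simplices (4): [0,2], [0,3], [1,2], [1,3]

Hence C_0 ≅ Z^4, C_1 ≅ Z^4.

Boundary ∂_1: C_1 → C_0 maps an edge to its endpoints' difference, ∂[p,q] = q − p.
This gives a 4×4 integer matrix of rank 3; reducing to Smith normal form yields diagonal entries (1,1,1).

Reading off H_k = ker ∂_k / im ∂_{k+1}:

  H_0: rank C_0 − rank ∂_1 = 4 − 3 = 1, and the invariant factors of ∂_1 are all 1, so H_0 ≅ Z.
  H_1: rank ker ∂_1 − rank ∂_2 = (4 − 3) − 0 = 1, and there is no ∂_2, so H_1 ≅ Z.

As a check, the Euler characteristic is 4 − 4 = 0, which agrees with 1 − 1 = 0.
(K is a triangulation of the circle S^1.)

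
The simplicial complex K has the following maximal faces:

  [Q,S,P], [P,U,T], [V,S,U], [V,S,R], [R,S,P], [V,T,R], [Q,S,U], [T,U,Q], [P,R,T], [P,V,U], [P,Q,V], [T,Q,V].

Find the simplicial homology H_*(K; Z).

H_0 = Z,  H_1 = Z/2Z,  H_2 = 0.

Take the total order P < Q < R < S < T < U < V on the vertex set. Then K (dimension 2) consists of the simplices:

  0-simplices (7): P, Q, R, S, T, U, V
  1-simplices (18): PQ, PR, PS, PT, PU, PV, QS, QT, QU, QV, RS, RT, RV, SU, SV, TU, TV, UV
  2-simplices (12): PQS, PQV, PRS, PRT, PTU, PUV, QSU, QTU, QTV, RSV, RTV, SUV

Hence C_0 ≅ Z^7, C_1 ≅ Z^18, C_2 ≅ Z^12.

∂_1: C_1 → C_0 maps an edge to its endpoints' difference, ∂[p,q] = q − p. For instance
  ∂RV = V − R.
The resulting 7×18 matrix has rank 6, and its Smith normal form has invariant factors (1,1,1,1,1,1).

∂_2: C_2 → C_1 sends each 2-simplex [p,q,r] to [q,r] − [p,r] + [p,q]. For instance
  ∂PRS = RS − PS + PR,
  ∂PRT = RT − PT + PR.
As a 18×12 matrix over Z this has rank 12, with invariant factors (1,1,1,1,1,1,1,1,1,1,1,2).

Computing H_k = (kernel of ∂_k) / (image of ∂_{k+1}):

  H_0: rank C_0 − rank ∂_1 = 7 − 6 = 1, and the invariant factors of ∂_1 are all 1, so H_0 = Z.
  H_1: rank ker ∂_1 − rank ∂_2 = (18 − 6) − 12 = 0, and ∂_2 has invariant factor 2 > 1, so H_1 = Z/2Z.
  H_2: rank ker ∂_2 − rank ∂_3 = (12 − 12) − 0 = 0, and there is no ∂_3, so H_2 = 0.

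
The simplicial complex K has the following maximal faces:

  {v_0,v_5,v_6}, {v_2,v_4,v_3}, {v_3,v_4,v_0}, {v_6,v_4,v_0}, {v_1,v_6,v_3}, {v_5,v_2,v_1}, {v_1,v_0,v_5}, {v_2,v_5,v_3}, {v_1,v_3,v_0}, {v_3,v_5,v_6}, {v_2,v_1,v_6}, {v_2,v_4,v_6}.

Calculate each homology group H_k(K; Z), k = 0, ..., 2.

Order the vertices as v_0 < v_1 < v_2 < v_3 < v_4 < v_5 < v_6. Listing each simplex with vertices in this order, K has dimension 2 with simplices:

  0-simplices (7): [v_0], [v_1], [v_2], [v_3], [v_4], [v_5], [v_6]
  1-simplices (18): (18 of them)
  2-simplices (12): (12 of them)

so the chain groups are C_0 ≅ Z^7, C_1 ≅ Z^18, C_2 ≅ Z^12.

The boundary map ∂_1: C_1 → C_0 is given by ∂[p,q] = [q] − [p]. For instance
  ∂[v_0,v_6] = [v_6] − [v_0].
This gives a 7×18 integer matrix of rank 6; reducing to Smith normal form yields diagonal entries (1,1,1,1,1,1).

∂_2: C_2 → C_1 sends each 2-simplex [p,q,r] to [q,r] − [p,r] + [p,q]. For instance
  ∂[v_2,v_3,v_5] = [v_3,v_5] − [v_2,v_5] + [v_2,v_3],
  ∂[v_2,v_4,v_6] = [v_4,v_6] − [v_2,v_6] + [v_2,v_4].
This gives a 18×12 integer matrix of rank 12; reducing to Smith normal form yields diagonal entries (1,1,1,1,1,1,1,1,1,1,1,2).

Reading off H_k = ker ∂_k / im ∂_{k+1}:

  H_0: rank C_0 − rank ∂_1 = 7 − 6 = 1, and the invariant factors of ∂_1 are all 1, so H_0 ≅ Z.
  H_1: rank ker ∂_1 − rank ∂_2 = (18 − 6) − 12 = 0, and ∂_2 has invariant factor 2 > 1, so H_1 ≅ Z/2.
  H_2: rank ker ∂_2 − rank ∂_3 = (12 − 12) − 0 = 0, and there is no ∂_3, so H_2 ≅ 0.

As a check, the Euler characteristic is 7 − 18 + 12 = 1, which agrees with 1 − 0 + 0 = 1.

H_0 ≅ Z,  H_1 ≅ Z/2,  H_2 = 0.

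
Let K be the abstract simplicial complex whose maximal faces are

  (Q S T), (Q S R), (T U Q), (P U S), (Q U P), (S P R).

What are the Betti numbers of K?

b_0 = 1, b_1 = 1, b_2 = 0.

Order the vertices as P < Q < R < S < T < U. Listing each simplex with vertices in this order, K has dimension 2 with simplices:

  0-simplices (6): P, Q, R, S, T, U
  1-simplices (12): PQ, PR, PS, PU, QR, QS, QT, QU, RS, ST, SU, TU
  2-simplices (6): PQU, PRS, PSU, QRS, QST, QTU

so the chain groups are C_0 ≅ Z^6, C_1 ≅ Z^12, C_2 ≅ Z^6.

The boundary map ∂_1: C_1 → C_0 maps an edge to its endpoints' difference, ∂[p,q] = q − p. For instance
  ∂RS = S − R.
The 6×12 boundary matrix has rank 5 and Smith normal form diag(1,1,1,1,1).

The boundary map ∂_2: C_2 → C_1 sends each 2-simplex [p,q,r] to [q,r] − [p,r] + [p,q]. For instance
  ∂PQU = QU − PU + PQ,
  ∂PSU = SU − PU + PS.
This gives a 12×6 integer matrix of rank 6; reducing to Smith normal form yields diagonal entries (1,1,1,1,1,1).

From H_k ≅ ker(∂_k) / im(∂_{k+1}) we obtain:

  H_0: rank C_0 − rank ∂_1 = 6 − 5 = 1, and the invariant factors of ∂_1 are all 1, so H_0 = Z.
  H_1: rank ker ∂_1 − rank ∂_2 = (12 − 5) − 6 = 1, and the invariant factors of ∂_2 are all 1, so H_1 = Z.
  H_2: rank ker ∂_2 − rank ∂_3 = (6 − 6) − 0 = 0, and there is no ∂_3, so H_2 = 0.

(K is a triangulation of the cylinder S^1 x I.)

Hence the Betti numbers are b_0 = 1, b_1 = 1, b_2 = 0.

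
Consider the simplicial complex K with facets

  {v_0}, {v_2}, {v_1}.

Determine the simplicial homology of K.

We work with the vertex ordering v_0 < v_1 < v_2. The simplices of K, each written with vertices in increasing order, are:

  0-simplices (3): [v_0], [v_1], [v_2]

so the chain groups are C_0 ≅ Z^3.

Now H_k = ker ∂_k / im ∂_{k+1}, so:

  H_0: rank C_0 − rank ∂_1 = 3 − 0 = 3, and there is no ∂_1, so H_0 ≅ Z^3.

H_0 = Z^3.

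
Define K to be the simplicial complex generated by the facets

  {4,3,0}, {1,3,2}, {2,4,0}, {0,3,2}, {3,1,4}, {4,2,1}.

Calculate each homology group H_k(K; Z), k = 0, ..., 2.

H_0 ≅ Z,  H_1 = 0,  H_2 ≅ Z.

Order the vertices as 0 < 1 < 2 < 3 < 4. Listing each simplex with vertices in this order, K has dimension 2 with simplices:

  0-simplices (5): [0], [1], [2], [3], [4]
  1-simplices (9): [0,2], [0,3], [0,4], [1,2], [1,3], [1,4], [2,3], [2,4], [3,4]
  2-simplices (6): [0,2,3], [0,2,4], [0,3,4], [1,2,3], [1,2,4], [1,3,4]

so the chain groups are C_0 ≅ Z^5, C_1 ≅ Z^9, C_2 ≅ Z^6.

Boundary ∂_1: C_1 → C_0 maps an edge to its endpoints' difference, ∂[p,q] = q − p. For instance
  ∂[0,3] = [3] − [0].
The 5×9 boundary matrix has rank 4 and Smith normal form diag(1,1,1,1).

The boundary map ∂_2: C_2 → C_1 sends each 2-simplex [p,q,r] to [q,r] − [p,r] + [p,q]. For instance
  ∂[1,2,4] = [2,4] − [1,4] + [1,2],
  ∂[1,3,4] = [3,4] − [1,4] + [1,3].
This gives a 9×6 integer matrix of rank 5; reducing to Smith normal form yields diagonal entries (1,1,1,1,1).

From H_k ≅ ker(∂_k) / im(∂_{k+1}) we obtain:

  H_0: rank C_0 − rank ∂_1 = 5 − 4 = 1, and the invariant factors of ∂_1 are all 1, so H_0 = Z.
  H_1: rank ker ∂_1 − rank ∂_2 = (9 − 4) − 5 = 0, and the invariant factors of ∂_2 are all 1, so H_1 = 0.
  H_2: rank ker ∂_2 − rank ∂_3 = (6 − 5) − 0 = 1, and there is no ∂_3, so H_2 = Z.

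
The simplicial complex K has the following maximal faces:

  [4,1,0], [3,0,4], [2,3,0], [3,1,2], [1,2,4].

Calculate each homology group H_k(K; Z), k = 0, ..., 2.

Take the total order 0 < 1 < 2 < 3 < 4 on the vertex set. Then K (dimension 2) consists of the simplices:

  0-simplices (5): [0], [1], [2], [3], [4]
  1-simplices (10): [0,1], [0,2], [0,3], [0,4], [1,2], [1,3], [1,4], [2,3], [2,4], [3,4]
  2-simplices (5): [0,1,4], [0,2,3], [0,3,4], [1,2,3], [1,2,4]

so the chain groups are C_0 ≅ Z^5, C_1 ≅ Z^10, C_2 ≅ Z^5.

∂_1: C_1 → C_0 maps an edge to its endpoints' difference, ∂[p,q] = q − p.
The resulting 5×10 matrix has rank 4, and its Smith normal form has invariant factors (1,1,1,1).

Boundary ∂_2: C_2 → C_1 maps a triangle to the signed sum of its edges. For instance
  ∂[1,2,4] = [2,4] − [1,4] + [1,2],
  ∂[0,1,4] = [1,4] − [0,4] + [0,1].
The 10×5 boundary matrix has rank 5 and Smith normal form diag(1,1,1,1,1).

From H_k ≅ ker(∂_k) / im(∂_{k+1}) we obtain:

  H_0: rank C_0 − rank ∂_1 = 5 − 4 = 1, and the invariant factors of ∂_1 are all 1, so H_0 = Z.
  H_1: rank ker ∂_1 − rank ∂_2 = (10 − 4) − 5 = 1, and the invariant factors of ∂_2 are all 1, so H_1 = Z.
  H_2: rank ker ∂_2 − rank ∂_3 = (5 − 5) − 0 = 0, and there is no ∂_3, so H_2 = 0.

H_0 ≅ Z,  H_1 ≅ Z,  H_2 = 0.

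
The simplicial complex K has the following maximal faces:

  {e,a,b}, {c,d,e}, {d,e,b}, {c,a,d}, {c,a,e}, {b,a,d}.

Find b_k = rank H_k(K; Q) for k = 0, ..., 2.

b_0 = 1, b_1 = 0, b_2 = 1.

K has 5 vertices, 9 edges, 6 triangles.
rank ∂_0 = 0, rank ∂_1 = 4 ⇒ b_0 = 5 − 0 − 4 = 1; all invariant factors of ∂_1 are 1 so no torsion. So H_0 ≅ Z.
rank ∂_1 = 4, rank ∂_2 = 5 ⇒ b_1 = 9 − 4 − 5 = 0; all invariant factors of ∂_2 are 1 so no torsion. So H_1 ≅ 0.
rank ∂_2 = 5, rank ∂_3 = 0 ⇒ b_2 = 6 − 5 − 0 = 1. So H_2 ≅ Z.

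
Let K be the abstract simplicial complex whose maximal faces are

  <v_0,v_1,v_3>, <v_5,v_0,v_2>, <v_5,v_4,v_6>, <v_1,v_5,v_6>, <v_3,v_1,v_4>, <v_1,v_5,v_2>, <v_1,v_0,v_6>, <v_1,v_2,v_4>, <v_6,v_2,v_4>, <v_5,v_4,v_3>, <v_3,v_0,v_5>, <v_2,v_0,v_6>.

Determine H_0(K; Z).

H_0 ≅ Z.

Take the total order v_0 < v_1 < v_2 < v_3 < v_4 < v_5 < v_6 on the vertex set. Then K (dimension 2) consists of the simplices:

  0-simplices (7): [v_0], [v_1], [v_2], [v_3], [v_4], [v_5], [v_6]
  1-simplices (18): (18 of them)
  2-simplices (12): (12 of them)

giving chain groups C_0 ≅ Z^7, C_1 ≅ Z^18, C_2 ≅ Z^12.

∂_1: C_1 → C_0 sends each edge [p,q] (with p < q) to q − p. For instance
  ∂[v_3,v_4] = [v_4] − [v_3].
This gives a 7×18 integer matrix of rank 6; reducing to Smith normal form yields diagonal entries (1,1,1,1,1,1).

The boundary map ∂_2: C_2 → C_1 acts by ∂[p,q,r] = [q,r] − [p,r] + [p,q]. For instance
  ∂[v_3,v_4,v_5] = [v_4,v_5] − [v_3,v_5] + [v_3,v_4],
  ∂[v_1,v_5,v_6] = [v_5,v_6] − [v_1,v_6] + [v_1,v_5].
This gives a 18×12 integer matrix of rank 12; reducing to Smith normal form yields diagonal entries (1,1,1,1,1,1,1,1,1,1,1,2).

Reading off H_k = ker ∂_k / im ∂_{k+1}:

  H_0: rank C_0 − rank ∂_1 = 7 − 6 = 1, and the invariant factors of ∂_1 are all 1, so H_0 = Z.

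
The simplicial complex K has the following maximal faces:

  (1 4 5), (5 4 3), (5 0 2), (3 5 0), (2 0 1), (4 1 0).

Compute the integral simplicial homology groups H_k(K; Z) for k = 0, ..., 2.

Fix the vertex order 0 < 1 < 2 < 3 < 4 < 5 and write every simplex with vertices in increasing order. Then dim K = 2 and the simplices of K are:

  0-simplices (6): [0], [1], [2], [3], [4], [5]
  1-simplices (12): [0,1], [0,2], [0,3], [0,4], [0,5], [1,2], [1,4], [1,5], [2,5], [3,4], [3,5], [4,5]
  2-simplices (6): [0,1,2], [0,1,4], [0,2,5], [0,3,5], [1,4,5], [3,4,5]

giving chain groups C_0 ≅ Z^6, C_1 ≅ Z^12, C_2 ≅ Z^6.

∂_1: C_1 → C_0 maps an edge to its endpoints' difference, ∂[p,q] = q − p.
The 6×12 boundary matrix has rank 5 and Smith normal form diag(1,1,1,1,1).

The boundary map ∂_2: C_2 → C_1 sends each 2-simplex [p,q,r] to [q,r] − [p,r] + [p,q]. For instance
  ∂[3,4,5] = [4,5] − [3,5] + [3,4],
  ∂[0,1,2] = [1,2] − [0,2] + [0,1].
The resulting 12×6 matrix has rank 6, and its Smith normal form has invariant factors (1,1,1,1,1,1).

Now H_k = ker ∂_k / im ∂_{k+1}, so:

  H_0: rank C_0 − rank ∂_1 = 6 − 5 = 1, and the invariant factors of ∂_1 are all 1, so H_0 = Z.
  H_1: rank ker ∂_1 − rank ∂_2 = (12 − 5) − 6 = 1, and the invariant factors of ∂_2 are all 1, so H_1 = Z.
  H_2: rank ker ∂_2 − rank ∂_3 = (6 − 6) − 0 = 0, and there is no ∂_3, so H_2 = 0.

As a check, the Euler characteristic is 6 − 12 + 6 = 0, which agrees with 1 − 1 + 0 = 0.
(K is a triangulation of the cylinder S^1 x I.)

H_0 ≅ Z,  H_1 ≅ Z,  H_2 = 0.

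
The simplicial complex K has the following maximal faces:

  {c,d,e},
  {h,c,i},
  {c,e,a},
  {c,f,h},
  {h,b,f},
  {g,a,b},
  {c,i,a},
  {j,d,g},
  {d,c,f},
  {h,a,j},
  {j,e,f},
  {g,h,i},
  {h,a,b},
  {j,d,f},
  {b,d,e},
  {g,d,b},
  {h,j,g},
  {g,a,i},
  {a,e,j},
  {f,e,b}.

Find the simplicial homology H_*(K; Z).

Take the total order a < b < c < d < e < f < g < h < i < j on the vertex set. Then K (dimension 2) consists of the simplices:

  0-simplices (10): a, b, c, d, e, f, g, h, i, j
  1-simplices (30): ab, ac, ae, ag, ah, ai, aj, bd, be, bf, bg, bh, cd, ce, cf, ch, ci, de, df, dg, dj, ef, ej, fh, fj, gh, gi, gj, hi, hj
  2-simplices (20): abg, abh, ace, aci, aej, agi, ahj, bde, bdg, bef, bfh, cde, cdf, cfh, chi, dfj, dgj, efj, ghi, ghj

giving chain groups C_0 ≅ Z^10, C_1 ≅ Z^30, C_2 ≅ Z^20.

The boundary map ∂_1: C_1 → C_0 is given by ∂[p,q] = [q] − [p]. For instance
  ∂de = e − d.
This gives a 10×30 integer matrix of rank 9; reducing to Smith normal form yields diagonal entries (1,1,1,1,1,1,1,1,1).

Boundary ∂_2: C_2 → C_1 acts by ∂[p,q,r] = [q,r] − [p,r] + [p,q]. For instance
  ∂bdg = dg − bg + bd,
  ∂cdf = df − cf + cd.
This gives a 30×20 integer matrix of rank 20; reducing to Smith normal form yields diagonal entries (1,1,1,1,1,1,1,1,1,1,1,1,1,1,1,1,1,1,1,2).

Reading off H_k = ker ∂_k / im ∂_{k+1}:

  H_0: rank C_0 − rank ∂_1 = 10 − 9 = 1, and the invariant factors of ∂_1 are all 1, so H_0 = Z.
  H_1: rank ker ∂_1 − rank ∂_2 = (30 − 9) − 20 = 1, and ∂_2 has invariant factor 2 > 1, so H_1 = Z ⊕ Z/2.
  H_2: rank ker ∂_2 − rank ∂_3 = (20 − 20) − 0 = 0, and there is no ∂_3, so H_2 = 0.

H_0 = Z,  H_1 = Z ⊕ Z/2,  H_2 = 0.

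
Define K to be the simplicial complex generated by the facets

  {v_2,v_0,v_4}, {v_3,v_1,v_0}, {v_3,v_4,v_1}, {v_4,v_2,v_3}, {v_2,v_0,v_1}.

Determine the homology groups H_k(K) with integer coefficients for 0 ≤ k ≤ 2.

H_0 ≅ Z,  H_1 ≅ Z,  H_2 = 0.

Take the total order v_0 < v_1 < v_2 < v_3 < v_4 on the vertex set. Then K (dimension 2) consists of the simplices:

  0-simplices (5): [v_0], [v_1], [v_2], [v_3], [v_4]
  1-simplices (10): [v_0,v_1], [v_0,v_2], [v_0,v_3], [v_0,v_4], [v_1,v_2], [v_1,v_3], [v_1,v_4], [v_2,v_3], [v_2,v_4], [v_3,v_4]
  2-simplices (5): [v_0,v_1,v_2], [v_0,v_1,v_3], [v_0,v_2,v_4], [v_1,v_3,v_4], [v_2,v_3,v_4]

Hence C_0 ≅ Z^5, C_1 ≅ Z^10, C_2 ≅ Z^5.

Boundary ∂_1: C_1 → C_0 maps an edge to its endpoints' difference, ∂[p,q] = q − p. For instance
  ∂[v_0,v_2] = [v_2] − [v_0].
As a 5×10 matrix over Z this has rank 4, with invariant factors (1,1,1,1).

Boundary ∂_2: C_2 → C_1 sends each 2-simplex [p,q,r] to [q,r] − [p,r] + [p,q]. For instance
  ∂[v_1,v_3,v_4] = [v_3,v_4] − [v_1,v_4] + [v_1,v_3],
  ∂[v_0,v_2,v_4] = [v_2,v_4] − [v_0,v_4] + [v_0,v_2].
The resulting 10×5 matrix has rank 5, and its Smith normal form has invariant factors (1,1,1,1,1).

Reading off H_k = ker ∂_k / im ∂_{k+1}:

  H_0: rank C_0 − rank ∂_1 = 5 − 4 = 1, and the invariant factors of ∂_1 are all 1, so H_0 ≅ Z.
  H_1: rank ker ∂_1 − rank ∂_2 = (10 − 4) − 5 = 1, and the invariant factors of ∂_2 are all 1, so H_1 ≅ Z.
  H_2: rank ker ∂_2 − rank ∂_3 = (5 − 5) − 0 = 0, and there is no ∂_3, so H_2 ≅ 0.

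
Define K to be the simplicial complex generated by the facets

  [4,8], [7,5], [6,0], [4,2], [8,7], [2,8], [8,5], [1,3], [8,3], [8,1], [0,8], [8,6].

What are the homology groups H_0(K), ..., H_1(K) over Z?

Fix the vertex order 0 < 1 < 2 < 3 < 4 < 5 < 6 < 7 < 8 and write every simplex with vertices in increasing order. Then dim K = 1 and the simplices of K are:

  0-simplices (9): [0], [1], [2], [3], [4], [5], [6], [7], [8]
  1-simplices (12): [0,6], [0,8], [1,3], [1,8], [2,4], [2,8], [3,8], [4,8], [5,7], [5,8], [6,8], [7,8]

giving chain groups C_0 ≅ Z^9, C_1 ≅ Z^12.

The boundary map ∂_1: C_1 → C_0 maps an edge to its endpoints' difference, ∂[p,q] = q − p.
This gives a 9×12 integer matrix of rank 8; reducing to Smith normal form yields diagonal entries (1,1,1,1,1,1,1,1).

From H_k ≅ ker(∂_k) / im(∂_{k+1}) we obtain:

  H_0: rank C_0 − rank ∂_1 = 9 − 8 = 1, and the invariant factors of ∂_1 are all 1, so H_0 = Z.
  H_1: rank ker ∂_1 − rank ∂_2 = (12 − 8) − 0 = 4, and there is no ∂_2, so H_1 = Z^4.

H_0 ≅ Z,  H_1 ≅ Z^4.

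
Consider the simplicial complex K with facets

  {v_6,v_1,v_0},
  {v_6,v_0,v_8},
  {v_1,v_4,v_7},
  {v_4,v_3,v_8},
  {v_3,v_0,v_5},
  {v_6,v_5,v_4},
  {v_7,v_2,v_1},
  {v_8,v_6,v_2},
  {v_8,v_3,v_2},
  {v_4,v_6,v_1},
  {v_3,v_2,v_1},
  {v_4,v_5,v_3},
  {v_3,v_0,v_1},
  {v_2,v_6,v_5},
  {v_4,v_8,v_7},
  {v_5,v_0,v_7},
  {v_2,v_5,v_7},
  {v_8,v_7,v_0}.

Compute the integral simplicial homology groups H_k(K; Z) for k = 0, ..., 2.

H_0 ≅ Z,  H_1 ≅ Z^2,  H_2 ≅ Z.

Order the vertices as v_0 < v_1 < v_2 < v_3 < v_4 < v_5 < v_6 < v_7 < v_8. Listing each simplex with vertices in this order, K has dimension 2 with simplices:

  0-simplices (9): [v_0], [v_1], [v_2], [v_3], [v_4], [v_5], [v_6], [v_7], [v_8]
  1-simplices (27): (27 of them)
  2-simplices (18): (18 of them)

Hence C_0 ≅ Z^9, C_1 ≅ Z^27, C_2 ≅ Z^18.

Boundary ∂_1: C_1 → C_0 maps an edge to its endpoints' difference, ∂[p,q] = q − p. For instance
  ∂[v_1,v_7] = [v_7] − [v_1].
As a 9×27 matrix over Z this has rank 8, with invariant factors (1,1,1,1,1,1,1,1).

∂_2: C_2 → C_1 maps a triangle to the signed sum of its edges. For instance
  ∂[v_3,v_4,v_8] = [v_4,v_8] − [v_3,v_8] + [v_3,v_4],
  ∂[v_2,v_6,v_8] = [v_6,v_8] − [v_2,v_8] + [v_2,v_6].
As a 27×18 matrix over Z this has rank 17, with invariant factors (1,1,1,1,1,1,1,1,1,1,1,1,1,1,1,1,1).

Now H_k = ker ∂_k / im ∂_{k+1}, so:

  H_0: rank C_0 − rank ∂_1 = 9 − 8 = 1, and the invariant factors of ∂_1 are all 1, so H_0 = Z.
  H_1: rank ker ∂_1 − rank ∂_2 = (27 − 8) − 17 = 2, and the invariant factors of ∂_2 are all 1, so H_1 = Z^2.
  H_2: rank ker ∂_2 − rank ∂_3 = (18 − 17) − 0 = 1, and there is no ∂_3, so H_2 = Z.

As a check, the Euler characteristic is 9 − 27 + 18 = 0, which agrees with 1 − 2 + 1 = 0.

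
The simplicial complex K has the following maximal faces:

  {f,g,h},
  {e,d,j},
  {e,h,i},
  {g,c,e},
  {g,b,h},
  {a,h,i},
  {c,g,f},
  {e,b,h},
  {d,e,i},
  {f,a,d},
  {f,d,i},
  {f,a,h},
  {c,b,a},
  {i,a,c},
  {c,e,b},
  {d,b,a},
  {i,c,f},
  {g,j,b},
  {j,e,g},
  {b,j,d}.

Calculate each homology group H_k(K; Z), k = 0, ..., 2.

Order the vertices as a < b < c < d < e < f < g < h < i < j. Listing each simplex with vertices in this order, K has dimension 2 with simplices:

  0-simplices (10): a, b, c, d, e, f, g, h, i, j
  1-simplices (30): ab, ac, ad, af, ah, ai, bc, bd, be, bg, bh, bj, ce, cf, cg, ci, de, df, di, dj, eg, eh, ei, ej, fg, fh, fi, gh, gj, hi
  2-simplices (20): abc, abd, aci, adf, afh, ahi, bce, bdj, beh, bgh, bgj, ceg, cfg, cfi, dei, dej, dfi, egj, ehi, fgh

Hence C_0 ≅ Z^10, C_1 ≅ Z^30, C_2 ≅ Z^20.

The boundary map ∂_1: C_1 → C_0 maps an edge to its endpoints' difference, ∂[p,q] = q − p.
This gives a 10×30 integer matrix of rank 9; reducing to Smith normal form yields diagonal entries (1,1,1,1,1,1,1,1,1).

Boundary ∂_2: C_2 → C_1 acts by ∂[p,q,r] = [q,r] − [p,r] + [p,q]. For instance
  ∂dfi = fi − di + df,
  ∂dei = ei − di + de.
The resulting 30×20 matrix has rank 20, and its Smith normal form has invariant factors (1,1,1,1,1,1,1,1,1,1,1,1,1,1,1,1,1,1,1,2).

From H_k ≅ ker(∂_k) / im(∂_{k+1}) we obtain:

  H_0: rank C_0 − rank ∂_1 = 10 − 9 = 1, and the invariant factors of ∂_1 are all 1, so H_0 ≅ Z.
  H_1: rank ker ∂_1 − rank ∂_2 = (30 − 9) − 20 = 1, and ∂_2 has invariant factor 2 > 1, so H_1 ≅ Z ⊕ Z/2.
  H_2: rank ker ∂_2 − rank ∂_3 = (20 − 20) − 0 = 0, and there is no ∂_3, so H_2 ≅ 0.

As a check, the Euler characteristic is 10 − 30 + 20 = 0, which agrees with 1 − 1 + 0 = 0.

H_0 = Z,  H_1 = Z ⊕ Z/2,  H_2 = 0.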